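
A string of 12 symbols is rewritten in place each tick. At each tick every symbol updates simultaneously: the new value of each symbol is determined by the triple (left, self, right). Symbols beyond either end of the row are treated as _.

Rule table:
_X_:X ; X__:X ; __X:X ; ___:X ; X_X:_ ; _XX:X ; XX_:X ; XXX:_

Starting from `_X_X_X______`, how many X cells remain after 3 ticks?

10

XX_X_XXXXXXX
XX_X_X_____X
XX_X_XXXXXXX
count of X: 10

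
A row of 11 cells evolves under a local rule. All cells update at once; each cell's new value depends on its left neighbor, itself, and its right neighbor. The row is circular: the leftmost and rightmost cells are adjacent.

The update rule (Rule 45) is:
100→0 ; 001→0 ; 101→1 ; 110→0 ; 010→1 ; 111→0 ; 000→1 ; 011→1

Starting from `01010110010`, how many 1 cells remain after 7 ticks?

01111100010
01000001010
01011101110
01110011000
01000010011
11011010010
10110110011
count of 1: 7

7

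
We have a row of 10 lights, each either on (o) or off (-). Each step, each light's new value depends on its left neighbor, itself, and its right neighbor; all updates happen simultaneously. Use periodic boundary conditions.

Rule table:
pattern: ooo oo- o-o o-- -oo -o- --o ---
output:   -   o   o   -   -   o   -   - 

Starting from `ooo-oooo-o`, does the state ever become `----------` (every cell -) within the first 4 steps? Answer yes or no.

no

--oo---oo-
---o----o-
---o----o-  (fixed point — unchanged through step 4)
step 4 is ---o----o-, still not uniform -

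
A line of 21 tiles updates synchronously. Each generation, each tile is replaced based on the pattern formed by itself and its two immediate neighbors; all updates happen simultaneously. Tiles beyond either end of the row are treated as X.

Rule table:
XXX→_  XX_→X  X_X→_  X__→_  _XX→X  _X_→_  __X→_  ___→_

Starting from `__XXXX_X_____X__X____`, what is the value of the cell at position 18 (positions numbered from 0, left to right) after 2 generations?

_

__X__X_______________
_____________________
position 18 holds _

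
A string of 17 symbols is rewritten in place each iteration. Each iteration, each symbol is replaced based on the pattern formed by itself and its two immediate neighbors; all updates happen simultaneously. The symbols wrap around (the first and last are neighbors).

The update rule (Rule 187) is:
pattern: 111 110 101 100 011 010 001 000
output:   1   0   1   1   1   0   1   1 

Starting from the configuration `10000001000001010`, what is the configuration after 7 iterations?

iteration 1: 01111110111110101
iteration 2: 11111101111101010
iteration 3: 11111011111010101
iteration 4: 11110111110101011
iteration 5: 11101111101010111
iteration 6: 11011111010101111
iteration 7: 10111110101011111

10111110101011111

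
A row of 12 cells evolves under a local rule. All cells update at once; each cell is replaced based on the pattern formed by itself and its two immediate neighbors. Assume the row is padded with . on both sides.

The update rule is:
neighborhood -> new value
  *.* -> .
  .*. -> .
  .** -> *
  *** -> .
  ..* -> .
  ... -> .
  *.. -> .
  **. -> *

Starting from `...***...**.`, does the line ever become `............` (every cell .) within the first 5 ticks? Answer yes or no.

no

...*.*...**.
.........**.
.........**.  (fixed point — unchanged through tick 5)
tick 5 is .........**., still not uniform .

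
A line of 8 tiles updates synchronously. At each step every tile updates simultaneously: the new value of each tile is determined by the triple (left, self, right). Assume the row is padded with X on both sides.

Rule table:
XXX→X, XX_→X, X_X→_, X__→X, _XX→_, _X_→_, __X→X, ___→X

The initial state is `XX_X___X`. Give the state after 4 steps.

XX__XXX_
XXXX_XX_
XXXX__X_
XXXXXX__

XXXXXX__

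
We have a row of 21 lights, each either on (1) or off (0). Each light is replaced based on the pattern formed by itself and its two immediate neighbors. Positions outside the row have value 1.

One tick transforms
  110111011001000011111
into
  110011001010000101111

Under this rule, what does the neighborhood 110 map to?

1

At position 1 the neighborhood is 110; the next row has 1 there.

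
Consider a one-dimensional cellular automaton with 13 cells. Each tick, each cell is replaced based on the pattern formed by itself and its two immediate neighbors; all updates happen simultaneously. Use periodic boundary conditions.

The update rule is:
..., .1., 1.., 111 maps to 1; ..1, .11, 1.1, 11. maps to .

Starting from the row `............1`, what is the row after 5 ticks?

1..1111.111.1

11111111111.1
1111111111...
.11111111.11.
..111111....1
1..1111.111.1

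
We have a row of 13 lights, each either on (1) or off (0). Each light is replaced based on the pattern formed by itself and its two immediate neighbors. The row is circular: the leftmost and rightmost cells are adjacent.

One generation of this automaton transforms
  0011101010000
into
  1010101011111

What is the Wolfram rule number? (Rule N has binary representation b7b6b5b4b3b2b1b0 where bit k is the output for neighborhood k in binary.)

position 3: 111 → 0  (bit 7 = 0)
position 4: 110 → 1  (bit 6 = 1)
position 5: 101 → 0  (bit 5 = 0)
position 9: 100 → 1  (bit 4 = 1)
position 2: 011 → 1  (bit 3 = 1)
position 6: 010 → 1  (bit 2 = 1)
position 1: 001 → 0  (bit 1 = 0)
position 0: 000 → 1  (bit 0 = 1)
bits b7..b0 = 01011101 = 93

93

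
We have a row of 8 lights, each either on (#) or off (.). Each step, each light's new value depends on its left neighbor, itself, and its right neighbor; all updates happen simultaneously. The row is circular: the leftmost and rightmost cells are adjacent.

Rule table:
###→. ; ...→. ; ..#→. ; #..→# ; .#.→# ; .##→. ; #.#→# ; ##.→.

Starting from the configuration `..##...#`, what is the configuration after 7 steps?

#...#..#
.#..##..
.##...#.
...#..##
#..##...
##...#..
..#..##.

..#..##.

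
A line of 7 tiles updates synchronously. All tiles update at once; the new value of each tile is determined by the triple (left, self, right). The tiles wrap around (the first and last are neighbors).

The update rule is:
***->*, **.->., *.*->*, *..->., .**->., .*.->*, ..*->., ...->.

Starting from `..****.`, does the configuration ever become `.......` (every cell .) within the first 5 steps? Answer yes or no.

...**..
.......
all cells are . at step 2

yes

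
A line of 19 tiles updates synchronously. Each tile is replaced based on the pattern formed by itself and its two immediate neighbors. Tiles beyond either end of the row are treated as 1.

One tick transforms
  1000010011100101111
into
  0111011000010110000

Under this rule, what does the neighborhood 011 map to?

0

At position 8 the neighborhood is 011; the next row has 0 there.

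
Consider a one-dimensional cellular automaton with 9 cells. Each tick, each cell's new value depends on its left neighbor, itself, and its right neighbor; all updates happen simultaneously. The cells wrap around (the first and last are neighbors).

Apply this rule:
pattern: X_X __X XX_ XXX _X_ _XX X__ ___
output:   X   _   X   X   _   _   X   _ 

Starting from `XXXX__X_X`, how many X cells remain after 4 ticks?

6

XXXXX__X_
_XXXXX__X
X_XXXXX__
_X_XXXXX_
count of X: 6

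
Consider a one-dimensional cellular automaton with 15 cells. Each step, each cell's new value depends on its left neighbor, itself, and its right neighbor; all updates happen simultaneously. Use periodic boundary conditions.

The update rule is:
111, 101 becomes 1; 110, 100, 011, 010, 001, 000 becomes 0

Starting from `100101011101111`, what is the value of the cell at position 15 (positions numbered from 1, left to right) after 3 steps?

step 1: 000010101010111
step 2: 000001010101010
step 3: 000000101010100
position 15 holds 0

0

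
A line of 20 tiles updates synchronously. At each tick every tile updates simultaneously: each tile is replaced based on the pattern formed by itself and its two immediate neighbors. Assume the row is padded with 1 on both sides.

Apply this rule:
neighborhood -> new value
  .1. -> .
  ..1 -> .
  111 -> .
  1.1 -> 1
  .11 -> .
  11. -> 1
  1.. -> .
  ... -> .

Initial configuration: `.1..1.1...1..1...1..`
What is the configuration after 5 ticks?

1...................

tick 1: 1....1..............
tick 2: 1...................
tick 3: 1...................  (fixed point — unchanged through tick 5)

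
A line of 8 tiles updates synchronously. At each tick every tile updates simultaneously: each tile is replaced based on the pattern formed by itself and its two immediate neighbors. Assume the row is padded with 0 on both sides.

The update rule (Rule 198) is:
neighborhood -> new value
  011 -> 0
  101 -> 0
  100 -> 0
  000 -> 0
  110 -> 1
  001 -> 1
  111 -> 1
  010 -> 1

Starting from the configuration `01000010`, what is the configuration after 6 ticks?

01001010

tick 1: 11000110
tick 2: 01001010
tick 3: 11011010
tick 4: 01001010  (repeats tick 2; period 2)
tick 6: 01001010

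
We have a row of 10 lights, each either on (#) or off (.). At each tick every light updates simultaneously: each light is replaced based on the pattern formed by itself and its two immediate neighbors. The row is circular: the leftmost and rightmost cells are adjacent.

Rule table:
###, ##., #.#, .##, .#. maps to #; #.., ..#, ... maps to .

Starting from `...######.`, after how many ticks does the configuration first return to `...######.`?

1

...######.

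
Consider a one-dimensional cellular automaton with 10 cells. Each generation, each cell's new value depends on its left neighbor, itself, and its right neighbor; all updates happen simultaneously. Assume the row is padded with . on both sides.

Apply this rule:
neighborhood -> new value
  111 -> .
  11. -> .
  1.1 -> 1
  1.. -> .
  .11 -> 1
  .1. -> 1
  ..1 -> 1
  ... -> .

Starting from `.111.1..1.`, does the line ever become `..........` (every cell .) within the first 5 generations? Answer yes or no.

no

11..11.11.
1..11.11..
1.11.11...
111.11....
1..11.....
generation 5 is 1..11....., still not uniform .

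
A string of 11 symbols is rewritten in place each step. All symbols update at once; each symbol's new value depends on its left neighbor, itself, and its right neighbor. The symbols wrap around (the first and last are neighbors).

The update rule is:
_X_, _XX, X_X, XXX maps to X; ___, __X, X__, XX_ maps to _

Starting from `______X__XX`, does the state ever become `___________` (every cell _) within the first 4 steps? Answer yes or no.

______X__X_
______X__X_  (fixed point — unchanged through step 4)
step 4 is ______X__X_, still not uniform _

no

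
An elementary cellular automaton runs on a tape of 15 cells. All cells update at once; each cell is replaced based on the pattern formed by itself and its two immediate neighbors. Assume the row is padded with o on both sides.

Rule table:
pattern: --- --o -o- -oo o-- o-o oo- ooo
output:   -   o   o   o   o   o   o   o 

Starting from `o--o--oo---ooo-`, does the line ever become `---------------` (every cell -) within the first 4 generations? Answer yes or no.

generation 1: ooooooooo-ooooo
generation 2: ooooooooooooooo
generation 3: ooooooooooooooo  (fixed point — unchanged through generation 4)
generation 4 is ooooooooooooooo, still not uniform -

no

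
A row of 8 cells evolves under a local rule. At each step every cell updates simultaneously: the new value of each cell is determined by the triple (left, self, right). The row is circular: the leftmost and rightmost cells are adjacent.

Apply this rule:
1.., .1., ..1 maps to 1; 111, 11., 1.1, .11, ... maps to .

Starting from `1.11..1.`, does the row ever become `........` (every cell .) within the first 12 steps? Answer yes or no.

step 1: 1...111.
step 2: 11.1....
step 3: ...11..1
step 4: 1.1..111
step 5: ..111...
step 6: .1...1..
step 7: 111.111.
step 8: ........
all cells are . at step 8

yes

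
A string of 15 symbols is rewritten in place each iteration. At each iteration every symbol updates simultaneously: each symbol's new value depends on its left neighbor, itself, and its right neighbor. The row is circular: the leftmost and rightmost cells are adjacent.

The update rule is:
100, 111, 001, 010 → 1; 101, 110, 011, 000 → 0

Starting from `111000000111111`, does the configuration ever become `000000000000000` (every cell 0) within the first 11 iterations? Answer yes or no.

iteration 1: 110100001011111
iteration 2: 100110011001111
iteration 3: 011001100110111
iteration 4: 000110011000010
iteration 5: 001001100100111
iteration 6: 111110011111010
iteration 7: 011101101110010
iteration 8: 101000000101111
iteration 9: 001100001100111
iteration 10: 110010010011010
iteration 11: 001111111100010
iteration 11 is 001111111100010, still not uniform 0

no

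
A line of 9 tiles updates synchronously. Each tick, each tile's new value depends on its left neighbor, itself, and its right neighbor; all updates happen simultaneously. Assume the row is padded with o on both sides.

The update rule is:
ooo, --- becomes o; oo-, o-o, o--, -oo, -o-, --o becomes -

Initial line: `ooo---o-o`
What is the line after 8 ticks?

oo--o----
o-----oo-
--ooo----
---o--oo-
-o-------
---ooooo-
-o--ooo--
-----o---

-----o---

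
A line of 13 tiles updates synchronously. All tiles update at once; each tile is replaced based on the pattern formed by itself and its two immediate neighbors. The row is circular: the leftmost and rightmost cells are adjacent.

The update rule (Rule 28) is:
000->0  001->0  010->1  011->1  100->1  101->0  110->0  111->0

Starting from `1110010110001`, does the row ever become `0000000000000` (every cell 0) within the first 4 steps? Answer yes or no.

0001010101001
1001010101101
0101010101001
0101010101101
step 4 is 0101010101101, still not uniform 0

no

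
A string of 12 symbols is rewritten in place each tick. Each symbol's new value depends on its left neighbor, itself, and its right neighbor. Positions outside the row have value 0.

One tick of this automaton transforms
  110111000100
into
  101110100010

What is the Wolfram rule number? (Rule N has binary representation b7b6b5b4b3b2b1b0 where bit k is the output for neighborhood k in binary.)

184

position 4: 111 → 1  (bit 7 = 1)
position 1: 110 → 0  (bit 6 = 0)
position 2: 101 → 1  (bit 5 = 1)
position 6: 100 → 1  (bit 4 = 1)
position 0: 011 → 1  (bit 3 = 1)
position 9: 010 → 0  (bit 2 = 0)
position 8: 001 → 0  (bit 1 = 0)
position 7: 000 → 0  (bit 0 = 0)
bits b7..b0 = 10111000 = 184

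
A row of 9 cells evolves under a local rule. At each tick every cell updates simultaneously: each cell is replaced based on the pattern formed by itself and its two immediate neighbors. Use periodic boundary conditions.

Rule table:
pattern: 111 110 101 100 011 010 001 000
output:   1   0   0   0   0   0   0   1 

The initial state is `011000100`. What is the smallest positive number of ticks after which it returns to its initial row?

tick 1: 000010001
tick 2: 011000100

2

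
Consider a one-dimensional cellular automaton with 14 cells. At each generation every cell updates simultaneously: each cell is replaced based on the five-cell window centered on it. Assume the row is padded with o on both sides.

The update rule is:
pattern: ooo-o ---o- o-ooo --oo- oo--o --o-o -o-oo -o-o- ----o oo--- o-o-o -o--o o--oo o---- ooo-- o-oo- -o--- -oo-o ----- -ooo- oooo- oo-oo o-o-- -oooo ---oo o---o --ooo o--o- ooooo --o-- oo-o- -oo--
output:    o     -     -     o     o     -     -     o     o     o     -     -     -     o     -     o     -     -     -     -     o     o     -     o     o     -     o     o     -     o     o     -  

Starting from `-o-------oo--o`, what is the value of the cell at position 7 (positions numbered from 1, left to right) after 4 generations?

o--o---ooo-o-o
-ooo--oo-oo---
o---o-o-oo-o-o
-o---o--o-o---
position 7 holds -

-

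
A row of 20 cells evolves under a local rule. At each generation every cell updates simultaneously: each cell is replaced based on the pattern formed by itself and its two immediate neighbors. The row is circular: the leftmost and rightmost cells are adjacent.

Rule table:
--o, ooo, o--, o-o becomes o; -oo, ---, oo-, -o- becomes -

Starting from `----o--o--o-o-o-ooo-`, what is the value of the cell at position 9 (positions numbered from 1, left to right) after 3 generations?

---o-oo-oo-o-o-o-o-o
o-o-o--o--o-o-o-o-o-
-o-o-oo-oo-o-o-o-o-o
position 9 holds o

o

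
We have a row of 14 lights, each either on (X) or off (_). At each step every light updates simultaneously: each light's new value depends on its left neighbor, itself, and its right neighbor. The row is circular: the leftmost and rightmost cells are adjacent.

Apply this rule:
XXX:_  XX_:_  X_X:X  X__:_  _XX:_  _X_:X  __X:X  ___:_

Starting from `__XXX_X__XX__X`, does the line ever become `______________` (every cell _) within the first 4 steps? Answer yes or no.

no

_X___XX_X___XX
XX__X__XX__X__
___XX_X___XX_X
__X__XX__X__XX
step 4 is __X__XX__X__XX, still not uniform _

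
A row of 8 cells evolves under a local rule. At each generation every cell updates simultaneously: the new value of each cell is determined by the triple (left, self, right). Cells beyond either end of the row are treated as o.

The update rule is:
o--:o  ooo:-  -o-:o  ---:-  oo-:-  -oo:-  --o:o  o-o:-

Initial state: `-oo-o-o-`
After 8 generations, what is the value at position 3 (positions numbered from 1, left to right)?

----o-o-
o--oo-o-
-oo---o-
---o-oo-
o-oo----
----o--o
o--oooo-
-oo-----
position 3 holds o

o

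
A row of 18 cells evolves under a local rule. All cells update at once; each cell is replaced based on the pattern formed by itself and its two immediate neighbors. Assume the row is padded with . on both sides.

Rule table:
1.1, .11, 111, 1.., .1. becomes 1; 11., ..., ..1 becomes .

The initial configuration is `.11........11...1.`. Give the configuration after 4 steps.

.1.1.......1.1..11
.1111......1111.1.
.111.1.....111.111
.11.111....11.111.

.11.111....11.111.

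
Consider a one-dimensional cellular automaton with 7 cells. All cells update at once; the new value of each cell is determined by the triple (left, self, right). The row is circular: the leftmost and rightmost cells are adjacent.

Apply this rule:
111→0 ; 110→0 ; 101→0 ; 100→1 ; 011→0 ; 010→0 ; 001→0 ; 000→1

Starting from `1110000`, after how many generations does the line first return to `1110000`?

7

0001110
1100001
0011100
1000011
0111000
0000111
1110000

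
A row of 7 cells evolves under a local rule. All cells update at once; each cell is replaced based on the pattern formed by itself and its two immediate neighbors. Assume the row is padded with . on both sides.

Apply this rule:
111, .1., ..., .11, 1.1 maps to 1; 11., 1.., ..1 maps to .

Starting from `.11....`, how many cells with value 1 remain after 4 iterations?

.1..111
.1..11.
.1..1..
.1..1.1
count of 1: 3

3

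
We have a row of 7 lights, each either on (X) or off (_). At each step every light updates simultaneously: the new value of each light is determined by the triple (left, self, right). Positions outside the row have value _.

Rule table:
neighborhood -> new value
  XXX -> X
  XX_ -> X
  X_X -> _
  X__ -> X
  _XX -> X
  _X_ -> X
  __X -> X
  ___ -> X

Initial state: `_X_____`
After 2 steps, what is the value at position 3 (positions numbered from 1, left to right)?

X

XXXXXXX
XXXXXXX
position 3 holds X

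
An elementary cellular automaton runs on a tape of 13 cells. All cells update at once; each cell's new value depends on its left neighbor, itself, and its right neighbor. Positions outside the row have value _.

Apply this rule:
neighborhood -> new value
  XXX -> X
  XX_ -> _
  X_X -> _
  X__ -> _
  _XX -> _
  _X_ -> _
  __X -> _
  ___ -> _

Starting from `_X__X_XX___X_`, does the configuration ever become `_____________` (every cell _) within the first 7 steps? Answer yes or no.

_____________
all cells are _ at step 1

yes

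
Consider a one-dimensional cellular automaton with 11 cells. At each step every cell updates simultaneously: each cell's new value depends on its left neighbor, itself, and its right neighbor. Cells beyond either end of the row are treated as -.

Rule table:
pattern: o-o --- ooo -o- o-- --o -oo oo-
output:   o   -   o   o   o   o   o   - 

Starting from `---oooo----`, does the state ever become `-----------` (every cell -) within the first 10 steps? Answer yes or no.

no

step 1: --oooo-o---
step 2: -oooo-ooo--
step 3: oooo-ooo-o-
step 4: ooo-ooo-ooo
step 5: oo-ooo-ooo-
step 6: o-ooo-ooo-o
step 7: oooo-ooo-oo
step 8: ooo-ooo-oo-
step 9: oo-ooo-oo-o
step 10: o-ooo-oo-oo
step 10 is o-ooo-oo-oo, still not uniform -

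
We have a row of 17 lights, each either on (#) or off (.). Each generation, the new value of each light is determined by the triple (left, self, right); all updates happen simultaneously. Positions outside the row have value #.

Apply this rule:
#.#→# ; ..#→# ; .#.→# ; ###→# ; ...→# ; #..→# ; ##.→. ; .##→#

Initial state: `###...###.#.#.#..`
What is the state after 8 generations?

##.#####.########
#.#####.#########
.#####.##########
#####.###########
####.############
###.#############
##.##############
#.###############

#.###############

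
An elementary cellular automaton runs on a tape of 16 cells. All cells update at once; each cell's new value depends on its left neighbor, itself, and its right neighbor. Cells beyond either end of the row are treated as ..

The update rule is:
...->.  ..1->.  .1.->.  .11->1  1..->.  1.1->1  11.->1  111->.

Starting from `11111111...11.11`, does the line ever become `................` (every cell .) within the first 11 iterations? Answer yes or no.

yes

1......1...11111
...........1...1
................
all cells are . at iteration 3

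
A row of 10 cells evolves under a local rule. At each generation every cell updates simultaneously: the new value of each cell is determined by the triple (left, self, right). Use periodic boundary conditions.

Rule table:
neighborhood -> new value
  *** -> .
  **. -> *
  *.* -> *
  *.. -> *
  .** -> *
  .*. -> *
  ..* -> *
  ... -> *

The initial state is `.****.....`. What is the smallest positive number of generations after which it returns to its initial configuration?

2

**..******
.****.....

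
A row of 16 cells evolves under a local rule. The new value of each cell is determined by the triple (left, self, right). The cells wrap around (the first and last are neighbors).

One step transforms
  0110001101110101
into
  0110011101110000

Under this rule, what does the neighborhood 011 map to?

At position 1 the neighborhood is 011; the next row has 1 there.

1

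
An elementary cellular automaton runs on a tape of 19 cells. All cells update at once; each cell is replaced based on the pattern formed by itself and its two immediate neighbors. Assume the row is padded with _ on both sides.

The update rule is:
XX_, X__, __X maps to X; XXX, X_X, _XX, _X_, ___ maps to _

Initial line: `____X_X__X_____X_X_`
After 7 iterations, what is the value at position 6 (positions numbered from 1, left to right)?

___X___XX_X___X___X
__X_X_X_X__X_X_X_X_
_X_______XX_______X
X_X_____X_XX_____X_
___X___X___XX___X_X
__X_X_X_X_X_XX_X___
_X___________X__X__
position 6 holds _

_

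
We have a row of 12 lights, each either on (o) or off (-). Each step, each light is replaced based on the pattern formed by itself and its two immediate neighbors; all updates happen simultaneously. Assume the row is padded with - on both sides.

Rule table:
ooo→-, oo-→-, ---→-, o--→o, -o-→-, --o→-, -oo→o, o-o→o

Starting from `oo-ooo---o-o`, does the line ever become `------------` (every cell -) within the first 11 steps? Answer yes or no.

no

o-oo--o---o-
-oo-o--o---o
-o-o-o--o---
--o-o-o--o--
---o-o-o--o-
----o-o-o--o
-----o-o-o--
------o-o-o-
-------o-o-o
--------o-o-
---------o-o
step 11 is ---------o-o, still not uniform -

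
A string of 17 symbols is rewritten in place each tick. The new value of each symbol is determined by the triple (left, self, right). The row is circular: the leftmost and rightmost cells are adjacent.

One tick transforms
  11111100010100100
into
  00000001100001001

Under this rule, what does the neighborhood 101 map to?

0

At position 10 the neighborhood is 101; the next row has 0 there.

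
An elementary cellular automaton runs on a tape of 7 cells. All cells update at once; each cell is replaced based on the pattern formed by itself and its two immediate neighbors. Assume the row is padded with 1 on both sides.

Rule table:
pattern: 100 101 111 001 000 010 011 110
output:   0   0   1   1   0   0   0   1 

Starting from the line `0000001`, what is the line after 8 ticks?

0000010
0000100
0001001
0010010
0100100
0001001  (repeats tick 3; period 3)
tick 8: 0100100

0100100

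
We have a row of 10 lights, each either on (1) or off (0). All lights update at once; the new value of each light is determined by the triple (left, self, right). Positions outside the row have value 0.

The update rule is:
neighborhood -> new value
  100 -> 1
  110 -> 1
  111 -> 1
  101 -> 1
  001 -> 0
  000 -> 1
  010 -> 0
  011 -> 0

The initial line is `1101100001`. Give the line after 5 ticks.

0010011011

tick 1: 0110111100
tick 2: 0011011111
tick 3: 1001101111
tick 4: 0100110111
tick 5: 0010011011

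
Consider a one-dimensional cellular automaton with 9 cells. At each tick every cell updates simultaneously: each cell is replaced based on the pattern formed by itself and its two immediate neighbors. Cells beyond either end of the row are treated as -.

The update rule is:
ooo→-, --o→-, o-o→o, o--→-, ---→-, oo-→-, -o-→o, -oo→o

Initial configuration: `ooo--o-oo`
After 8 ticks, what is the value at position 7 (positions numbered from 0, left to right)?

tick 1: o----ooo-
tick 2: o----o---
tick 3: o----o---  (fixed point — unchanged through tick 8)
position 7 holds -

-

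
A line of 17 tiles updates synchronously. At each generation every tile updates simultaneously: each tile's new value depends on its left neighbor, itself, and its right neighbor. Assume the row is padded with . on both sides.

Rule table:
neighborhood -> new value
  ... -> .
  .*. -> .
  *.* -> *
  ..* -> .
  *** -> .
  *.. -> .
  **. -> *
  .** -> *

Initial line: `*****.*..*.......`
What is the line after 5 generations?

*...**...........
....**...........
....**...........  (fixed point — unchanged through generation 5)

....**...........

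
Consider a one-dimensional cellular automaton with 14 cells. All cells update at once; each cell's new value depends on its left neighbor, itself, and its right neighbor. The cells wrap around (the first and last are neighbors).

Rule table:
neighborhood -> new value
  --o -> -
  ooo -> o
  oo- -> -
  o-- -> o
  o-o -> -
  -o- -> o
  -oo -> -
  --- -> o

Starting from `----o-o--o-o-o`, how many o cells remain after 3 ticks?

8

ooo-o-oo-o-o-o
oo--o----o-o--
--o-oooo-o-oo-
count of o: 8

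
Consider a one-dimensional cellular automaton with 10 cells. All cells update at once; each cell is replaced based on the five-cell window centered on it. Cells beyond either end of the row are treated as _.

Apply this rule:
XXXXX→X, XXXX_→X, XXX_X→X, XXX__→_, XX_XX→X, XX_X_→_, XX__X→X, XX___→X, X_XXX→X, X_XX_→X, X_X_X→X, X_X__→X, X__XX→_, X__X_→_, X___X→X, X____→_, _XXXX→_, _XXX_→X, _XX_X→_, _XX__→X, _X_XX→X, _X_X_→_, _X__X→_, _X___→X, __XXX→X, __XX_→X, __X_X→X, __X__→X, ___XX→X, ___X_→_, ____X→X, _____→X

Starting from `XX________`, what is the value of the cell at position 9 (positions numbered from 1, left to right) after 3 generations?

XXX_XXXXXX
XXXXX_XXX_
X_XXXXXX_X
position 9 holds _

_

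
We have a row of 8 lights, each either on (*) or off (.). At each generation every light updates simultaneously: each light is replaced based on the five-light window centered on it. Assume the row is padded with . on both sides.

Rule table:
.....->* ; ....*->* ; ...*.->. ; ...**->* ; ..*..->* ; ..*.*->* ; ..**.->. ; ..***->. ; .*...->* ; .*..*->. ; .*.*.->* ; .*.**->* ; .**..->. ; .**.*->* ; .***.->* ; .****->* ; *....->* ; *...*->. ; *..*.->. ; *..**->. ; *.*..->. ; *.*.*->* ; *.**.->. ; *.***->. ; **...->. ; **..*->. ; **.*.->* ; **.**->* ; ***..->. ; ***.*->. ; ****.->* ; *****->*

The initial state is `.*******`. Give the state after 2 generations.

generation 1: *.*****.
generation 2: **.***..

**.***..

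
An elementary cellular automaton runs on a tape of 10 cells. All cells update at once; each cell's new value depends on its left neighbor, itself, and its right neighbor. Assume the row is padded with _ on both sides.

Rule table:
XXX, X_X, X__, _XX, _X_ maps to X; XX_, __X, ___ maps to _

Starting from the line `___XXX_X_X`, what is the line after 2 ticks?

___XX_XXXX
___X_XXXX_

___X_XXXX_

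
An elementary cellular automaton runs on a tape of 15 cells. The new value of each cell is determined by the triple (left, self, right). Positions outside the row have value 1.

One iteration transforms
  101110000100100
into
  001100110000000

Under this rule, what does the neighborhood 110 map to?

At position 0 the neighborhood is 110; the next row has 0 there.

0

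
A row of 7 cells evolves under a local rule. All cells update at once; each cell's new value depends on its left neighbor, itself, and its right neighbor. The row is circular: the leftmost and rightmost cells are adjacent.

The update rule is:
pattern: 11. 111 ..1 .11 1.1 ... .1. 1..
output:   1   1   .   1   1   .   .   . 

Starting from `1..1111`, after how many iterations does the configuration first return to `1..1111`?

1

1..1111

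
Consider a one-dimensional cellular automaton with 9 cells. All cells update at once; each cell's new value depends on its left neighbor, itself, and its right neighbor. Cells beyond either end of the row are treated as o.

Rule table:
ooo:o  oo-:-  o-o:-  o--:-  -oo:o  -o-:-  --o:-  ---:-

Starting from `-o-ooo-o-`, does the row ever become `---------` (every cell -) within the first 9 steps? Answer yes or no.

yes

step 1: ---oo----
step 2: ---o-----
step 3: ---------
all cells are - at step 3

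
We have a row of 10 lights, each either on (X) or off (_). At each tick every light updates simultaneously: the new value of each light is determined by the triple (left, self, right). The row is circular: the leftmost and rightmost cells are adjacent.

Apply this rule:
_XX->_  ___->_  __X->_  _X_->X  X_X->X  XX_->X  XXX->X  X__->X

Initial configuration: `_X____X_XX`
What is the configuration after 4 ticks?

X_XXXX___X

XXX___XX_X
XXXX___XX_
_XXXX___XX
X_XXXX___X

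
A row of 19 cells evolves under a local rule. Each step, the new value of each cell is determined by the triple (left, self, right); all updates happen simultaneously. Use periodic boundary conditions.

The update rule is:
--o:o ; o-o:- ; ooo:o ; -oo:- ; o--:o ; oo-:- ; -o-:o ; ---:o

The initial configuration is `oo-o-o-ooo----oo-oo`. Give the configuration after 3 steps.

o--o-o--o-oooo----o
-ooo-oooo--oo-oooo-
o-o---oo-oo----oo-o

o-o---oo-oo----oo-o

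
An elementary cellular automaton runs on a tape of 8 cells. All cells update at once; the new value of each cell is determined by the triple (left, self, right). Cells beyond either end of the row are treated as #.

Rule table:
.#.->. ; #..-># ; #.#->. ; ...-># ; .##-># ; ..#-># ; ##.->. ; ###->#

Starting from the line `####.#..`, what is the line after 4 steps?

.#######

###...##
##.#####
#..#####
.#######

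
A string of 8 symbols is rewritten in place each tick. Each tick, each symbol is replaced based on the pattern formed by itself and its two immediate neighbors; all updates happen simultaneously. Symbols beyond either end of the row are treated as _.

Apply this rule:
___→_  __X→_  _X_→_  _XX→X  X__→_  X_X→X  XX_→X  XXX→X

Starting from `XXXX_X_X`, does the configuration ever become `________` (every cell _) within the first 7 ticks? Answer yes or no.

no

tick 1: XXXXX_X_
tick 2: XXXXXX__
tick 3: XXXXXX__  (fixed point — unchanged through tick 7)
tick 7 is XXXXXX__, still not uniform _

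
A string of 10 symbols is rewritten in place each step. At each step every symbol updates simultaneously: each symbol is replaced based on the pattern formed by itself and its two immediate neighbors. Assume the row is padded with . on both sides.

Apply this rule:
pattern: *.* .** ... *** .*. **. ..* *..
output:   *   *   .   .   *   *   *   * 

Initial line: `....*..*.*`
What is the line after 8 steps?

step 1: ...*******
step 2: ..**.....*
step 3: .****...**
step 4: **..**.***
step 5: ********.*
step 6: *......***
step 7: **....**.*
step 8: ***..*****

***..*****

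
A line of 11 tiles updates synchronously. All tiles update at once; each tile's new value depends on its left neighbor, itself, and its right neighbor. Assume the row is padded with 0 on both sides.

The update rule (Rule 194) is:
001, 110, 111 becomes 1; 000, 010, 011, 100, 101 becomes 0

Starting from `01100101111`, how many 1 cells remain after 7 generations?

2

10101000111
00000001011
00000010001
00000100010
00001000100
00010001000
00100010000
count of 1: 2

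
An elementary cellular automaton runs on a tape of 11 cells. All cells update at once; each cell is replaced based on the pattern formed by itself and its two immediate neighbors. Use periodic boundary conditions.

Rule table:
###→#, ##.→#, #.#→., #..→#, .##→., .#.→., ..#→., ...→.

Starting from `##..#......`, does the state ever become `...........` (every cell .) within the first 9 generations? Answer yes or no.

no

generation 1: .##..#.....
generation 2: ..##..#....
generation 3: ...##..#...
generation 4: ....##..#..
generation 5: .....##..#.
generation 6: ......##..#
generation 7: #......##..
generation 8: .#......##.
generation 9: ..#......##
generation 9 is ..#......##, still not uniform .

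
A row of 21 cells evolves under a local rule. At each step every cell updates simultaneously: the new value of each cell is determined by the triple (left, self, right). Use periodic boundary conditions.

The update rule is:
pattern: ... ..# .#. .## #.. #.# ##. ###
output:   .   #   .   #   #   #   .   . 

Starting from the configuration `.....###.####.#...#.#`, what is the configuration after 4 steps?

.##.##.##.#.#.#.#.#.#

#...##..##...#.#.#.#.
.#.##.###.#.#.#.#.#.#
#.##.##..#.#.#.#.#.#.
.##.##.##.#.#.#.#.#.#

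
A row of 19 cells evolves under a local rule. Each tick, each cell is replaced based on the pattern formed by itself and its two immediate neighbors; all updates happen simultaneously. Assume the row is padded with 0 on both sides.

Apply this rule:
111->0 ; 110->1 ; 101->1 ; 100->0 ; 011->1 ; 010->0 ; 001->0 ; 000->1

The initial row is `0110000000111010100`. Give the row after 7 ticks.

0110111110101101001
0111100011011110000
0100101011110010111
0000010110010001101
1111001110000101110
1001001010110011010
0000000101110011100

0000000101110011100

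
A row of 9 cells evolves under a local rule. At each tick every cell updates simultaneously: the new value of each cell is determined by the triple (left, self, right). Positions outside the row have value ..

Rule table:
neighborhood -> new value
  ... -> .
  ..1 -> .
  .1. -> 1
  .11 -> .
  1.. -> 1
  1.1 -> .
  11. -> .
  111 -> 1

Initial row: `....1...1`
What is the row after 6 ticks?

tick 1: ....11..1
tick 2: ......1.1
tick 3: ......1.1  (fixed point — unchanged through tick 6)

......1.1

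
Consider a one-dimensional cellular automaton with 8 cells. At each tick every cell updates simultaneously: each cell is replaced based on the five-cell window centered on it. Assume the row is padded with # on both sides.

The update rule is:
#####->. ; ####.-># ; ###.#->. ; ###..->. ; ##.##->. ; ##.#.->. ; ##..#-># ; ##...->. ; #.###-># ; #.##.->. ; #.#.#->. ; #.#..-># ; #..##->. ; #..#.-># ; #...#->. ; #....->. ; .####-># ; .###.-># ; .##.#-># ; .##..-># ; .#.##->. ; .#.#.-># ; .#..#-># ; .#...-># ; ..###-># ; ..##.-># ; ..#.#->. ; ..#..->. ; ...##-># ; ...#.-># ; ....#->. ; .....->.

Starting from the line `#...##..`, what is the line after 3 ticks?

#.###.#.

...####.
..####..
#.###.#.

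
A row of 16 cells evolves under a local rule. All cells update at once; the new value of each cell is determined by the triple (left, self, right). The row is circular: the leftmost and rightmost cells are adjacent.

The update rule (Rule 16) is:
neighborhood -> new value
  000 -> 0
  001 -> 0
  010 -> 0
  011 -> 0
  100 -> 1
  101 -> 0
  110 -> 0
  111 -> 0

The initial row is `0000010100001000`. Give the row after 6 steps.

0000000010000100
0000000001000010
0000000000100001
1000000000010000
0100000000001000
0010000000000100

0010000000000100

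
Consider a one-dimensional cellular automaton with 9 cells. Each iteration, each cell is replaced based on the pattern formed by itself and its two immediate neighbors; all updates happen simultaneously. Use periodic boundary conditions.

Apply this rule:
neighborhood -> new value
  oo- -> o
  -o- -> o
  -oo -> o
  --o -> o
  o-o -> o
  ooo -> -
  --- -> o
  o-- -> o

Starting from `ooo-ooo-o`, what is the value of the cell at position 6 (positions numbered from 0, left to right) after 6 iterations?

o

--ooo-ooo
ooo-ooo-o  (repeats iteration 0; period 2)
iteration 6: ooo-ooo-o
position 6 holds o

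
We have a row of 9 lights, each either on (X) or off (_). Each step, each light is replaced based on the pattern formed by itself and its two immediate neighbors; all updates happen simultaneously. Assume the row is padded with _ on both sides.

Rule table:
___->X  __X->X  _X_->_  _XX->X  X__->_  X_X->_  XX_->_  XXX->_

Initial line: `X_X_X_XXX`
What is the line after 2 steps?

______X__
XXXXXX__X

XXXXXX__X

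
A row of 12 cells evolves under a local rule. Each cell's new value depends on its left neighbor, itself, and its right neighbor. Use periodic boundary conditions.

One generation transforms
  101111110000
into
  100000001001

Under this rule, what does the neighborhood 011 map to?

0

At position 2 the neighborhood is 011; the next row has 0 there.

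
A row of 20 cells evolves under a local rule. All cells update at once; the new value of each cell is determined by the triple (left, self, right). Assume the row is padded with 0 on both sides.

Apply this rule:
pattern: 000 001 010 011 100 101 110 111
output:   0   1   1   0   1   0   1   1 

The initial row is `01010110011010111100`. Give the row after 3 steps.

11001100101001100111

11010011101010011110
01011101101011101111
11001100101001100111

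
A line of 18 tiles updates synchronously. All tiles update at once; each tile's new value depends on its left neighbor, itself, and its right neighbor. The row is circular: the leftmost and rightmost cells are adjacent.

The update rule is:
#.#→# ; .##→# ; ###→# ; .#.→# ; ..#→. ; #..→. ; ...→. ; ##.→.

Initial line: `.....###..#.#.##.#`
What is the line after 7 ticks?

.....#....##......

.....##...#####.##
.....#....####.##.
.....#....###.##..
.....#....##.##...
.....#....#.##....
.....#....###.....
.....#....##......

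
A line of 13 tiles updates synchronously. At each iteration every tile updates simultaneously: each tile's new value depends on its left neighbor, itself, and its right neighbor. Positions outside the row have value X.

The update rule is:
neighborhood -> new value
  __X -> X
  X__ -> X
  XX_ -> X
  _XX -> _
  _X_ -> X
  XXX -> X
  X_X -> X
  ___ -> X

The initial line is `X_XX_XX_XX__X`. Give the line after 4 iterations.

iteration 1: XX_XX_XX_XXX_
iteration 2: XXX_XX_XX_XXX
iteration 3: XXXX_XX_XX_XX
iteration 4: XXXXX_XX_XX_X

XXXXX_XX_XX_X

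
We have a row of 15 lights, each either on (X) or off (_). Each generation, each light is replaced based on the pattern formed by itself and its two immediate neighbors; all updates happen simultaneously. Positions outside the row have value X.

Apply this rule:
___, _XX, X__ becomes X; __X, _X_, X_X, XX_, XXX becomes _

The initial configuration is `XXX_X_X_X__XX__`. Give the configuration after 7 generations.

_________X_X_X_
XXXXXXXX_______
________XXXXXX_
XXXXXXX_X______
_________XXXXX_
XXXXXXXX_X_____
__________XXXX_

__________XXXX_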